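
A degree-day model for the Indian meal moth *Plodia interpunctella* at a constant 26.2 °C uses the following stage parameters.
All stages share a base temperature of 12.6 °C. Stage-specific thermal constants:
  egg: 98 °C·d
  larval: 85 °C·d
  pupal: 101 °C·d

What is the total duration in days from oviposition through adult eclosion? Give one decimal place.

20.9 days

Daily accumulation at 26.2 °C = 26.2 − 12.6 = 13.6 DD/day.
Total K = 98 + 85 + 101 = 284 DD.
Total duration = 284 / 13.6 = 20.882 ≈ 20.9 days.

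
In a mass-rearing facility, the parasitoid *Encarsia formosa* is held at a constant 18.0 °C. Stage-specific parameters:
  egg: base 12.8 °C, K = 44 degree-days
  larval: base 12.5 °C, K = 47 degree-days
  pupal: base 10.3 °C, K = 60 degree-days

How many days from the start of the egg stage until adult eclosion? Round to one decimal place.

egg: 44 / (18.0 − 12.8) = 44 / 5.2 = 8.462 d.
larval: 47 / (18.0 − 12.5) = 47 / 5.5 = 8.545 d.
pupal: 60 / (18.0 − 10.3) = 60 / 7.7 = 7.792 d.
Sum = 24.799 ≈ 24.8 days.

24.8 days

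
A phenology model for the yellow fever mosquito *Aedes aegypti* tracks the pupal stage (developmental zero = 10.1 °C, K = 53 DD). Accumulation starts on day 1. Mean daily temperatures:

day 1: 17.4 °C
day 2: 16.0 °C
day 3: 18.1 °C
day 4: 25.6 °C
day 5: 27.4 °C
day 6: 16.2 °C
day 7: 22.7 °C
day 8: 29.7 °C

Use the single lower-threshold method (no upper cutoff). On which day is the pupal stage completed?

day 5

Daily DD above 10.1 °C: 7.3, 5.9, 8.0, 15.5, 17.3, 6.1, 12.6, 19.6.
Cumulative: 7.3, 13.2, 21.2, 36.7, 54.0, 60.1, 72.7, 92.3.
The total first reaches 53 DD on day 5.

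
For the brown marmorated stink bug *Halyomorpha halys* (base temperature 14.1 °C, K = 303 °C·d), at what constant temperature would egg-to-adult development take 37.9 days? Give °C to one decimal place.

Required daily accumulation = 303 / 37.9 = 7.995 DD/day.
T = T_base + 7.995 = 14.1 + 7.995 = 22.095 ≈ 22.1 °C.

22.1 °C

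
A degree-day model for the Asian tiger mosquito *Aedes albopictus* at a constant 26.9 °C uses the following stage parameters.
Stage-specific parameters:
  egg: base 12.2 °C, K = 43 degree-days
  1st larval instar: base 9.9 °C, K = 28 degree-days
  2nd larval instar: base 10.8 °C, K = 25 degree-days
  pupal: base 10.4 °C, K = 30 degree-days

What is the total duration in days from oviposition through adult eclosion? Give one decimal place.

egg: 43 / (26.9 − 12.2) = 43 / 14.7 = 2.925 d.
1st larval instar: 28 / (26.9 − 9.9) = 28 / 17.0 = 1.647 d.
2nd larval instar: 25 / (26.9 − 10.8) = 25 / 16.1 = 1.553 d.
pupal: 30 / (26.9 − 10.4) = 30 / 16.5 = 1.818 d.
Sum = 7.943 ≈ 7.9 days.

7.9 days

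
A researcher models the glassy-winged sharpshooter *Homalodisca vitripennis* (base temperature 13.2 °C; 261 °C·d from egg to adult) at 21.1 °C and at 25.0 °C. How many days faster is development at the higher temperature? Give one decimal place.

At 21.1 °C: 261 / (21.1 − 13.2) = 261 / 7.9 = 33.038 d.
At 25.0 °C: 261 / (25.0 − 13.2) = 261 / 11.8 = 22.119 d.
Difference = |33.038 − 22.119| = 10.919 ≈ 10.9 days.

10.9 days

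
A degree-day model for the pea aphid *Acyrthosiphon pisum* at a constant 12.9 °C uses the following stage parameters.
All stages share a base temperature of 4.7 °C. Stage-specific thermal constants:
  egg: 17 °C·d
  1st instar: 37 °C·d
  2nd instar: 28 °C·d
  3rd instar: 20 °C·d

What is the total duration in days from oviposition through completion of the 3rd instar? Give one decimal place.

12.4 days

Daily accumulation at 12.9 °C = 12.9 − 4.7 = 8.2 DD/day.
Total K = 17 + 37 + 28 + 20 = 102 DD.
Total duration = 102 / 8.2 = 12.439 ≈ 12.4 days.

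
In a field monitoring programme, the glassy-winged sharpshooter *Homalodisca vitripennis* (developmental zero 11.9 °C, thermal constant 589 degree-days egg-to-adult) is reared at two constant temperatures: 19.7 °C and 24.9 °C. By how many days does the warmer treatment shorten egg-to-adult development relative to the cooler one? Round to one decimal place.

At 19.7 °C: 589 / (19.7 − 11.9) = 589 / 7.8 = 75.513 d.
At 24.9 °C: 589 / (24.9 − 11.9) = 589 / 13.0 = 45.308 d.
Difference = |75.513 − 45.308| = 30.205 ≈ 30.2 days.

30.2 days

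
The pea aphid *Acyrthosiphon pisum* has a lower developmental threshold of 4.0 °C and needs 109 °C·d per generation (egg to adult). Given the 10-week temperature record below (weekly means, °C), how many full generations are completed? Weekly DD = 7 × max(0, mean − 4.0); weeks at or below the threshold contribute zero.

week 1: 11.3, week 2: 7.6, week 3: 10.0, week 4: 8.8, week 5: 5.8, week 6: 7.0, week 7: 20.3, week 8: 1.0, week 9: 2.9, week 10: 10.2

Weekly DD (7 × max(0, T̄ − 4.0)): 51.1, 25.2, 42.0, 33.6, 12.6, 21.0, 114.1, 0.0, 0.0, 43.4.
Season total = 343.0 DD.
Complete generations = ⌊343.0 / 109⌋ = 3.

3 generations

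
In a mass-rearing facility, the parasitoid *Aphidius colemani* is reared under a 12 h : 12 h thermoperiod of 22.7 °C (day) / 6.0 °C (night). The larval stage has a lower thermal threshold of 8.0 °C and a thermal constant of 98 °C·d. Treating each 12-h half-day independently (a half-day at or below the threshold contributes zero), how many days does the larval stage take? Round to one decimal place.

13.3 days

Day half: max(0, 22.7 − 8.0) × 0.5 = 14.7 × 0.5 = 7.35 DD.
Night half: max(0, 6.0 − 8.0) × 0.5 = 0.0 × 0.5 = 0.00 DD.
Per 24 h: 7.35 DD/day.
Duration = 98 / 7.35 = 13.333 ≈ 13.3 days.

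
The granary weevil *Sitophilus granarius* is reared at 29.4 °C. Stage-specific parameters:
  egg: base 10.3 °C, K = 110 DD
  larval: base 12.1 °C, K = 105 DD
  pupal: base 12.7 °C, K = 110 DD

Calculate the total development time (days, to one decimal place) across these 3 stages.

egg: 110 / (29.4 − 10.3) = 110 / 19.1 = 5.759 d.
larval: 105 / (29.4 − 12.1) = 105 / 17.3 = 6.069 d.
pupal: 110 / (29.4 − 12.7) = 110 / 16.7 = 6.587 d.
Sum = 18.415 ≈ 18.4 days.

18.4 days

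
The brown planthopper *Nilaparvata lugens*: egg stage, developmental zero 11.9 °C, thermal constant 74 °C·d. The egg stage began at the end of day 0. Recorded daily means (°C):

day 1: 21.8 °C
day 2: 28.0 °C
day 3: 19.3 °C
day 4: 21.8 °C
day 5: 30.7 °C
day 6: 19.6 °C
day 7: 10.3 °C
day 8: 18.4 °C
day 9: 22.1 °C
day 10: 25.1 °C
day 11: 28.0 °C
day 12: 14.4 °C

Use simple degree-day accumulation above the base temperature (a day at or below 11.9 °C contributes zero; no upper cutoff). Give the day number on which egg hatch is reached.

Daily DD above 11.9 °C: 9.9, 16.1, 7.4, 9.9, 18.8, 7.7, 0.0, 6.5, 10.2, 13.2, 16.1, 2.5.
Cumulative: 9.9, 26.0, 33.4, 43.3, 62.1, 69.8, 69.8, 76.3, 86.5, 99.7, 115.8, 118.3.
The total first reaches 74 DD on day 8.

day 8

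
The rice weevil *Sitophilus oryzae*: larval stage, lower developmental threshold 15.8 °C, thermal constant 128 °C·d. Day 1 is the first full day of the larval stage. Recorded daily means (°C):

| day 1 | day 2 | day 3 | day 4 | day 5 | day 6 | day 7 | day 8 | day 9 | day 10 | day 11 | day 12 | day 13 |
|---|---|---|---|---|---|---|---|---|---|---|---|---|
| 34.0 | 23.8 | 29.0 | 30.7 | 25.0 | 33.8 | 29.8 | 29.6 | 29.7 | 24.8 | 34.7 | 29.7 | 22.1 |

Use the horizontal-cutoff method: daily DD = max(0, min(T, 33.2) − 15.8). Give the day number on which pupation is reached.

Daily DD above 15.8 °C (capped at 17.4): 17.4, 8.0, 13.2, 14.9, 9.2, 17.4, 14.0, 13.8, 13.9, 9.0, 17.4, 13.9, 6.3.
Cumulative: 17.4, 25.4, 38.6, 53.5, 62.7, 80.1, 94.1, 107.9, 121.8, 130.8, 148.2, 162.1, 168.4.
The total first reaches 128 DD on day 10.

day 10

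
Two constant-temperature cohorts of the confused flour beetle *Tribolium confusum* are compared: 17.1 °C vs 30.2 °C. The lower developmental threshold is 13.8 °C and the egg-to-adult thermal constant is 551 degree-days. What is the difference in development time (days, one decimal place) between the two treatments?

133.4 days

At 17.1 °C: 551 / (17.1 − 13.8) = 551 / 3.3 = 166.970 d.
At 30.2 °C: 551 / (30.2 − 13.8) = 551 / 16.4 = 33.598 d.
Difference = |166.970 − 33.598| = 133.372 ≈ 133.4 days.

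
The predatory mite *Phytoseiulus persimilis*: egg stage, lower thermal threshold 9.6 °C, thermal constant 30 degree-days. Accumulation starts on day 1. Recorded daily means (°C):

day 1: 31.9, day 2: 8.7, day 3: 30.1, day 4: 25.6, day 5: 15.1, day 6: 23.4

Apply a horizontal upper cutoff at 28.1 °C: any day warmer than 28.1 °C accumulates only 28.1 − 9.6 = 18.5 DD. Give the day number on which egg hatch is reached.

Daily DD above 9.6 °C (capped at 18.5): 18.5, 0.0, 18.5, 16.0, 5.5, 13.8.
Cumulative: 18.5, 18.5, 37.0, 53.0, 58.5, 72.3.
The total first reaches 30 DD on day 3.

day 3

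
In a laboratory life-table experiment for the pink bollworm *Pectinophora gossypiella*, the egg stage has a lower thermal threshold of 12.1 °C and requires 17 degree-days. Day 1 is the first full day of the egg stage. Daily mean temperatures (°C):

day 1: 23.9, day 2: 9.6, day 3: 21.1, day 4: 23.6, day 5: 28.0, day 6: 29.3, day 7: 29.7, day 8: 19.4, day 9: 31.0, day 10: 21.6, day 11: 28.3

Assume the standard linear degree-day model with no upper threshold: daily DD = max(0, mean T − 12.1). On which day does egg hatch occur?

day 3

Daily DD above 12.1 °C: 11.8, 0.0, 9.0, 11.5, 15.9, 17.2, 17.6, 7.3, 18.9, 9.5, 16.2.
Cumulative: 11.8, 11.8, 20.8, 32.3, 48.2, 65.4, 83.0, 90.3, 109.2, 118.7, 134.9.
The total first reaches 17 DD on day 3.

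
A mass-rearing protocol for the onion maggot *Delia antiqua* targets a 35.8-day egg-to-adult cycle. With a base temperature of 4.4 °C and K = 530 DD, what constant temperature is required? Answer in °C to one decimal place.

Required daily accumulation = 530 / 35.8 = 14.804 DD/day.
T = T_base + 14.804 = 4.4 + 14.804 = 19.204 ≈ 19.2 °C.

19.2 °C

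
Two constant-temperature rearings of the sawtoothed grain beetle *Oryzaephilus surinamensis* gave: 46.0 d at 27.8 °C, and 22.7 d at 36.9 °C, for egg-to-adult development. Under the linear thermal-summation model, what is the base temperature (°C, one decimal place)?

Equal thermal constants: D₁(T₁ − T_b) = D₂(T₂ − T_b).
46.0·(27.8 − T_b) = 22.7·(36.9 − T_b)
T_b = (46.0·27.8 − 22.7·36.9) / (46.0 − 22.7) = 441.17 / 23.3 = 18.934 °C ≈ 18.9 °C.

18.9 °C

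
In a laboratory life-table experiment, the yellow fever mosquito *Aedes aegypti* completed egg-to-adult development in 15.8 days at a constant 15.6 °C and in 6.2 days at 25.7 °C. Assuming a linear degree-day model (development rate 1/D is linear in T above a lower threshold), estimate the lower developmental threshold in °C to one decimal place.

9.1 °C

Under the model K = D·(T − T_b), so D₁·(T₁ − T_b) = D₂·(T₂ − T_b).
15.8·(15.6 − T_b) = 6.2·(25.7 − T_b)
T_b = (15.8·15.6 − 6.2·25.7) / (15.8 − 6.2) = 87.14 / 9.6 = 9.077 °C ≈ 9.1 °C.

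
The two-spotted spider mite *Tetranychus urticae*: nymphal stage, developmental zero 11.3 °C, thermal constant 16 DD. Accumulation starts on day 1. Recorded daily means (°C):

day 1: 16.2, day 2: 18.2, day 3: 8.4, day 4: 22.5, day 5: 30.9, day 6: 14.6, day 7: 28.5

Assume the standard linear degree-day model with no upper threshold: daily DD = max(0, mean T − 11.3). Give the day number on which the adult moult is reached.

day 4

Daily DD above 11.3 °C: 4.9, 6.9, 0.0, 11.2, 19.6, 3.3, 17.2.
Cumulative: 4.9, 11.8, 11.8, 23.0, 42.6, 45.9, 63.1.
The total first reaches 16 DD on day 4.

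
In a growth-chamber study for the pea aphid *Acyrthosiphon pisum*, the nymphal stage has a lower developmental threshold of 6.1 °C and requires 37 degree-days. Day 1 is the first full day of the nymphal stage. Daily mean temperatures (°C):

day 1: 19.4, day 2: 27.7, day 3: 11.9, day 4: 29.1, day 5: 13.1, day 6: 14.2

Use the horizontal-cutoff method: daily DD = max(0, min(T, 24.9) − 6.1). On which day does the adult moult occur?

day 3

Daily DD above 6.1 °C (capped at 18.8): 13.3, 18.8, 5.8, 18.8, 7.0, 8.1.
Cumulative: 13.3, 32.1, 37.9, 56.7, 63.7, 71.8.
The total first reaches 37 DD on day 3.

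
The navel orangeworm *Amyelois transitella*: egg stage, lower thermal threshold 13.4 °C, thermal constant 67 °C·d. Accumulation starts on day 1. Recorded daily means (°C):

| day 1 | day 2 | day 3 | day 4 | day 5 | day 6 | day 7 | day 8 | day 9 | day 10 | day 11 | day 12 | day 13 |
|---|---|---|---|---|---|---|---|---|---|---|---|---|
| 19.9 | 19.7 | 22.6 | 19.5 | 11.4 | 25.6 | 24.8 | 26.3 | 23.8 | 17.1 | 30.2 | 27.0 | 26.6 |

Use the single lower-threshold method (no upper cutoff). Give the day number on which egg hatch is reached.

day 9

Daily DD above 13.4 °C: 6.5, 6.3, 9.2, 6.1, 0.0, 12.2, 11.4, 12.9, 10.4, 3.7, 16.8, 13.6, 13.2.
Cumulative: 6.5, 12.8, 22.0, 28.1, 28.1, 40.3, 51.7, 64.6, 75.0, 78.7, 95.5, 109.1, 122.3.
The total first reaches 67 DD on day 9.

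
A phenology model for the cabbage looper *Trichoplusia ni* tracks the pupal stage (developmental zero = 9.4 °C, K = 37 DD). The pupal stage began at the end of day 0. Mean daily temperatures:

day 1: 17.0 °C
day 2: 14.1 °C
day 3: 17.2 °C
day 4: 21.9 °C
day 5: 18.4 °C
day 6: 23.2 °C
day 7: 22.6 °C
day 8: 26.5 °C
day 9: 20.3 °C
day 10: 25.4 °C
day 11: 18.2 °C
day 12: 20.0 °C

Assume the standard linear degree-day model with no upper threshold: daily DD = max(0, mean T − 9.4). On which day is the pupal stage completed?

Daily DD above 9.4 °C: 7.6, 4.7, 7.8, 12.5, 9.0, 13.8, 13.2, 17.1, 10.9, 16.0, 8.8, 10.6.
Cumulative: 7.6, 12.3, 20.1, 32.6, 41.6, 55.4, 68.6, 85.7, 96.6, 112.6, 121.4, 132.0.
The total first reaches 37 DD on day 5.

day 5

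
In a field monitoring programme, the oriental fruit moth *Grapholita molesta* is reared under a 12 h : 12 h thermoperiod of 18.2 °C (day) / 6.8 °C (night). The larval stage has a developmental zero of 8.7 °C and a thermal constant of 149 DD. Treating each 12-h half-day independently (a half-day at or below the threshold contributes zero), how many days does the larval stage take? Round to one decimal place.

31.4 days

Day half: max(0, 18.2 − 8.7) × 0.5 = 9.5 × 0.5 = 4.75 DD.
Night half: max(0, 6.8 − 8.7) × 0.5 = 0.0 × 0.5 = 0.00 DD.
Per 24 h: 4.75 DD/day.
Duration = 149 / 4.75 = 31.368 ≈ 31.4 days.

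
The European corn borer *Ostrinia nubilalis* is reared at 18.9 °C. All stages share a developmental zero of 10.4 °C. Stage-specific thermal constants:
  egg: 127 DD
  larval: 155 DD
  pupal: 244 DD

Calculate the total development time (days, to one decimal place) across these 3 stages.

Daily accumulation at 18.9 °C = 18.9 − 10.4 = 8.5 DD/day.
Total K = 127 + 155 + 244 = 526 DD.
Total duration = 526 / 8.5 = 61.882 ≈ 61.9 days.

61.9 days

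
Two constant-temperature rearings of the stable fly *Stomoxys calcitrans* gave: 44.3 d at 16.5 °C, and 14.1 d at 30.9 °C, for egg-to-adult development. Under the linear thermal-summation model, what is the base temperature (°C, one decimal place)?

Linear rate model ⇒ the product D·(T − T_b) is constant across temperatures.
44.3·(16.5 − T_b) = 14.1·(30.9 − T_b)
T_b = (44.3·16.5 − 14.1·30.9) / (44.3 − 14.1) = 295.26 / 30.2 = 9.777 °C ≈ 9.8 °C.

9.8 °C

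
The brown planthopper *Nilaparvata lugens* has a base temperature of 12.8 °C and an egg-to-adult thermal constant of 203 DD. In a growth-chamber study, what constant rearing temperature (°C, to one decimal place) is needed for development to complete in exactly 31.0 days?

19.3 °C

Required daily accumulation = 203 / 31.0 = 6.548 DD/day.
T = T_base + 6.548 = 12.8 + 6.548 = 19.348 ≈ 19.3 °C.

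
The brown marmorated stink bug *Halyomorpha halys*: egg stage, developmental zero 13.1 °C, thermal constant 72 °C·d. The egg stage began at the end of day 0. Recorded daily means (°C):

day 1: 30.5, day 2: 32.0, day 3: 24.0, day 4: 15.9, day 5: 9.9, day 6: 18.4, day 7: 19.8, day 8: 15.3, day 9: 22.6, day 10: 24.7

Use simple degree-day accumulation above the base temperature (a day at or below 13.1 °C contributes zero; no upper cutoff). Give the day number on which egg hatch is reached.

day 9

Daily DD above 13.1 °C: 17.4, 18.9, 10.9, 2.8, 0.0, 5.3, 6.7, 2.2, 9.5, 11.6.
Cumulative: 17.4, 36.3, 47.2, 50.0, 50.0, 55.3, 62.0, 64.2, 73.7, 85.3.
The total first reaches 72 DD on day 9.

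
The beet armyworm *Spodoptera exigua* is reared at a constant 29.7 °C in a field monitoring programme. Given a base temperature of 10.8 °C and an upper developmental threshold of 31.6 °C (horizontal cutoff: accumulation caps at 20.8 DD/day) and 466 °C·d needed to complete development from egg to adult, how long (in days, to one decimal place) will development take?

Daily accumulation = 29.7 − 10.8 = 18.9 DD/day.
Duration = 466 / 18.9 = 24.656 ≈ 24.7 days.

24.7 days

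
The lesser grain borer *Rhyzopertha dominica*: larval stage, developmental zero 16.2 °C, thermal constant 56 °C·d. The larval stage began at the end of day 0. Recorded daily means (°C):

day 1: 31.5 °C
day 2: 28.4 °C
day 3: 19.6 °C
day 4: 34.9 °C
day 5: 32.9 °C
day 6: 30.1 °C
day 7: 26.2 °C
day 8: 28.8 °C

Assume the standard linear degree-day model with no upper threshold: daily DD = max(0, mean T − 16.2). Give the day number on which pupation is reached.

Daily DD above 16.2 °C: 15.3, 12.2, 3.4, 18.7, 16.7, 13.9, 10.0, 12.6.
Cumulative: 15.3, 27.5, 30.9, 49.6, 66.3, 80.2, 90.2, 102.8.
The total first reaches 56 DD on day 5.

day 5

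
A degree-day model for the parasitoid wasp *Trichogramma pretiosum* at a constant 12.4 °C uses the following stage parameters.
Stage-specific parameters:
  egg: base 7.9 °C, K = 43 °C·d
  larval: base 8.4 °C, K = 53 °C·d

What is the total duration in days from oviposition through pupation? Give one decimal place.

egg: 43 / (12.4 − 7.9) = 43 / 4.5 = 9.556 d.
larval: 53 / (12.4 − 8.4) = 53 / 4.0 = 13.250 d.
Sum = 22.806 ≈ 22.8 days.

22.8 days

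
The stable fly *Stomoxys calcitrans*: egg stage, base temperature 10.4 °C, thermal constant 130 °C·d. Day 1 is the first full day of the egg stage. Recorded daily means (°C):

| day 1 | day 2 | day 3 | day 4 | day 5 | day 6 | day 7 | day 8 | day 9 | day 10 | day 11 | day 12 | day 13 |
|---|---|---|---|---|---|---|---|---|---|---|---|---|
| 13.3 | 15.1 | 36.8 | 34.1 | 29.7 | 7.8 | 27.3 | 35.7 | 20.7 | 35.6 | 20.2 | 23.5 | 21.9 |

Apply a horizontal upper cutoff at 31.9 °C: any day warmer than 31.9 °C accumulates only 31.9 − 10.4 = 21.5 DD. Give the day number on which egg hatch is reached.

day 10

Daily DD above 10.4 °C (capped at 21.5): 2.9, 4.7, 21.5, 21.5, 19.3, 0.0, 16.9, 21.5, 10.3, 21.5, 9.8, 13.1, 11.5.
Cumulative: 2.9, 7.6, 29.1, 50.6, 69.9, 69.9, 86.8, 108.3, 118.6, 140.1, 149.9, 163.0, 174.5.
The total first reaches 130 DD on day 10.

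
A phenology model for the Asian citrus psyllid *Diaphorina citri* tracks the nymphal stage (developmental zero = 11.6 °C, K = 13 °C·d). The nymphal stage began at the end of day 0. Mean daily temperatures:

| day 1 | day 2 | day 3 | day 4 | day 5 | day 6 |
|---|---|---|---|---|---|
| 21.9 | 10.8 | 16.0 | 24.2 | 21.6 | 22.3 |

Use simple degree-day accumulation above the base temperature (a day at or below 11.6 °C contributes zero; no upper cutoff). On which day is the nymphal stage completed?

Daily DD above 11.6 °C: 10.3, 0.0, 4.4, 12.6, 10.0, 10.7.
Cumulative: 10.3, 10.3, 14.7, 27.3, 37.3, 48.0.
The total first reaches 13 DD on day 3.

day 3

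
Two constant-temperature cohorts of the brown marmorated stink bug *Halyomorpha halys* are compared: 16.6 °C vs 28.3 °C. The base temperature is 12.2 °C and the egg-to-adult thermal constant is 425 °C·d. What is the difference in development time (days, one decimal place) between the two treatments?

At 16.6 °C: 425 / (16.6 − 12.2) = 425 / 4.4 = 96.591 d.
At 28.3 °C: 425 / (28.3 − 12.2) = 425 / 16.1 = 26.398 d.
Difference = |96.591 − 26.398| = 70.193 ≈ 70.2 days.

70.2 days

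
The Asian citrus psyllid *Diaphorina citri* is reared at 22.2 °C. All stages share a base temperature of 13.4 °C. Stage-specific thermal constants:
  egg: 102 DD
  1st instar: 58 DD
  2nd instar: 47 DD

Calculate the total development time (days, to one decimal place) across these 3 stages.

Daily accumulation at 22.2 °C = 22.2 − 13.4 = 8.8 DD/day.
Total K = 102 + 58 + 47 = 207 DD.
Total duration = 207 / 8.8 = 23.523 ≈ 23.5 days.

23.5 days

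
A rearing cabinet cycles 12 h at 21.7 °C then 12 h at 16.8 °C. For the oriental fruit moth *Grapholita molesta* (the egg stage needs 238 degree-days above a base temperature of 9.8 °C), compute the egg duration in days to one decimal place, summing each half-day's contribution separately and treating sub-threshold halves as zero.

Day half: max(0, 21.7 − 9.8) × 0.5 = 11.9 × 0.5 = 5.95 DD.
Night half: max(0, 16.8 − 9.8) × 0.5 = 7.0 × 0.5 = 3.50 DD.
Per 24 h: 9.45 DD/day.
Duration = 238 / 9.45 = 25.185 ≈ 25.2 days.

25.2 days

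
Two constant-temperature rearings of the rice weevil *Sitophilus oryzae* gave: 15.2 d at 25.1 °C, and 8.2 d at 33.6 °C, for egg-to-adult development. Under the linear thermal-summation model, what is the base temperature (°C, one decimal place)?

15.1 °C

Equal thermal constants: D₁(T₁ − T_b) = D₂(T₂ − T_b).
15.2·(25.1 − T_b) = 8.2·(33.6 − T_b)
T_b = (15.2·25.1 − 8.2·33.6) / (15.2 − 8.2) = 106.00 / 7.0 = 15.143 °C ≈ 15.1 °C.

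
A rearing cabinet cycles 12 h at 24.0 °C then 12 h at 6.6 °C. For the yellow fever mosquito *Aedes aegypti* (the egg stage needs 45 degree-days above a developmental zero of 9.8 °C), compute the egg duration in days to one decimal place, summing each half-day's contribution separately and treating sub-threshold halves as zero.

6.3 days

Day half: max(0, 24.0 − 9.8) × 0.5 = 14.2 × 0.5 = 7.10 DD.
Night half: max(0, 6.6 − 9.8) × 0.5 = 0.0 × 0.5 = 0.00 DD.
Per 24 h: 7.10 DD/day.
Duration = 45 / 7.10 = 6.338 ≈ 6.3 days.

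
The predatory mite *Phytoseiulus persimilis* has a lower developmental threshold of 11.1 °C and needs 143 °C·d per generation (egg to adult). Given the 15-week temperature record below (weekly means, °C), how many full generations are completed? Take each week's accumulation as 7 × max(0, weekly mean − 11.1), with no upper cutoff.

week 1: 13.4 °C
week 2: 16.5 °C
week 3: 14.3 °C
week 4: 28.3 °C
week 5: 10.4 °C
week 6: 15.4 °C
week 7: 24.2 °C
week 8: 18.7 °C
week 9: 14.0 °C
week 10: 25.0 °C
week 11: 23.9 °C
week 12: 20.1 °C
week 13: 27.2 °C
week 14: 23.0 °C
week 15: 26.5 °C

Weekly DD (7 × max(0, T̄ − 11.1)): 16.1, 37.8, 22.4, 120.4, 0.0, 30.1, 91.7, 53.2, 20.3, 97.3, 89.6, 63.0, 112.7, 83.3, 107.8.
Season total = 945.7 DD.
Complete generations = ⌊945.7 / 143⌋ = 6.

6 generations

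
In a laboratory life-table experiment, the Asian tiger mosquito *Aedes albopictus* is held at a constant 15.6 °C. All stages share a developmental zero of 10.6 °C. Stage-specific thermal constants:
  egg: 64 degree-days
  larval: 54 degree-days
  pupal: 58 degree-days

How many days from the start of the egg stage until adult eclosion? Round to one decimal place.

35.2 days

Daily accumulation at 15.6 °C = 15.6 − 10.6 = 5.0 DD/day.
Total K = 64 + 54 + 58 = 176 DD.
Total duration = 176 / 5.0 = 35.200 ≈ 35.2 days.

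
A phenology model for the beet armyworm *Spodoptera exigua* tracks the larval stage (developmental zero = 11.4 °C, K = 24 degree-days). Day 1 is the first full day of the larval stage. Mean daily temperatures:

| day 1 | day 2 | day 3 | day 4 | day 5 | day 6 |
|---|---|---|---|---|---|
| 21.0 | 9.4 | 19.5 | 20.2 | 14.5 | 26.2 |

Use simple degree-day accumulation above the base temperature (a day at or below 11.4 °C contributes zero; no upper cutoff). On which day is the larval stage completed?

Daily DD above 11.4 °C: 9.6, 0.0, 8.1, 8.8, 3.1, 14.8.
Cumulative: 9.6, 9.6, 17.7, 26.5, 29.6, 44.4.
The total first reaches 24 DD on day 4.

day 4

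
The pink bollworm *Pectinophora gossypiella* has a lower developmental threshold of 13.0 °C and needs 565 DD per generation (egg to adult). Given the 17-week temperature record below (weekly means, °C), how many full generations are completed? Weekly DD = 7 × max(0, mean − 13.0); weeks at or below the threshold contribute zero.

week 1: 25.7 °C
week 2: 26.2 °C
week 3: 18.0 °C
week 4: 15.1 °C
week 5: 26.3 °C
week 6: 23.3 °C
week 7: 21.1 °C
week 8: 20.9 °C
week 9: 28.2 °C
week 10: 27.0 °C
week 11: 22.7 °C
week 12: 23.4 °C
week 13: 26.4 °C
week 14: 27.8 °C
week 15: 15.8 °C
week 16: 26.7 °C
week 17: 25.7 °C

Weekly DD (7 × max(0, T̄ − 13.0)): 88.9, 92.4, 35.0, 14.7, 93.1, 72.1, 56.7, 55.3, 106.4, 98.0, 67.9, 72.8, 93.8, 103.6, 19.6, 95.9, 88.9.
Season total = 1255.1 DD.
Complete generations = ⌊1255.1 / 565⌋ = 2.

2 generations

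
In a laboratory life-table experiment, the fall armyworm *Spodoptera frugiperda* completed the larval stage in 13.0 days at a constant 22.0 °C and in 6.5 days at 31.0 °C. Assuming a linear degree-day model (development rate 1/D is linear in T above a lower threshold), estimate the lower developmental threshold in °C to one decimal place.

13.0 °C

Equal thermal constants: D₁(T₁ − T_b) = D₂(T₂ − T_b).
13.0·(22.0 − T_b) = 6.5·(31.0 − T_b)
T_b = (13.0·22.0 − 6.5·31.0) / (13.0 − 6.5) = 84.50 / 6.5 = 13.000 °C ≈ 13.0 °C.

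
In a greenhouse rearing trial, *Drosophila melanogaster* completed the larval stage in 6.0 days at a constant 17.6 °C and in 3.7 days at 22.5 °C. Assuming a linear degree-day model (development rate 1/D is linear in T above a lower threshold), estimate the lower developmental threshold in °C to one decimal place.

Linear rate model ⇒ the product D·(T − T_b) is constant across temperatures.
6.0·(17.6 − T_b) = 3.7·(22.5 − T_b)
T_b = (6.0·17.6 − 3.7·22.5) / (6.0 − 3.7) = 22.35 / 2.3 = 9.717 °C ≈ 9.7 °C.

9.7 °C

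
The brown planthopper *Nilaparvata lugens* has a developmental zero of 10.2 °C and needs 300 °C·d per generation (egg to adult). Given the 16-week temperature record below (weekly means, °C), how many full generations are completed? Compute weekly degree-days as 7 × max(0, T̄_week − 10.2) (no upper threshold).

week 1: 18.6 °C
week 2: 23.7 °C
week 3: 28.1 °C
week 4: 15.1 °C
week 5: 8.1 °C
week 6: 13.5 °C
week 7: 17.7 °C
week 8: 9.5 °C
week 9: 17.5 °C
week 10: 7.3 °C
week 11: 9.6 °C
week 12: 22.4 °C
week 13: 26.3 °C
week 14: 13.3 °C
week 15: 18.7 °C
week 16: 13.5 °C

Weekly DD (7 × max(0, T̄ − 10.2)): 58.8, 94.5, 125.3, 34.3, 0.0, 23.1, 52.5, 0.0, 51.1, 0.0, 0.0, 85.4, 112.7, 21.7, 59.5, 23.1.
Season total = 742.0 DD.
Complete generations = ⌊742.0 / 300⌋ = 2.

2 generations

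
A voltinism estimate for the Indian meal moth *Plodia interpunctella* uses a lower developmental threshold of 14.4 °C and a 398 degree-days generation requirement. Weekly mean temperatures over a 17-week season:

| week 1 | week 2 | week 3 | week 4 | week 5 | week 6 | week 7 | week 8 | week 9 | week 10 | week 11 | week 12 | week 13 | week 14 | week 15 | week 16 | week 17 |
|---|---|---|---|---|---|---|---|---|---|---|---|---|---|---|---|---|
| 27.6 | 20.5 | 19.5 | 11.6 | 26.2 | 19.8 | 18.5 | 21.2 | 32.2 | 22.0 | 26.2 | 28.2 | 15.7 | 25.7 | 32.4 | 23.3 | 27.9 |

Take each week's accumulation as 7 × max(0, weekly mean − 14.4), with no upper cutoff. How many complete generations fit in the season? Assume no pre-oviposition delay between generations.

2 generations

Weekly DD (7 × max(0, T̄ − 14.4)): 92.4, 42.7, 35.7, 0.0, 82.6, 37.8, 28.7, 47.6, 124.6, 53.2, 82.6, 96.6, 9.1, 79.1, 126.0, 62.3, 94.5.
Season total = 1095.5 DD.
Complete generations = ⌊1095.5 / 398⌋ = 2.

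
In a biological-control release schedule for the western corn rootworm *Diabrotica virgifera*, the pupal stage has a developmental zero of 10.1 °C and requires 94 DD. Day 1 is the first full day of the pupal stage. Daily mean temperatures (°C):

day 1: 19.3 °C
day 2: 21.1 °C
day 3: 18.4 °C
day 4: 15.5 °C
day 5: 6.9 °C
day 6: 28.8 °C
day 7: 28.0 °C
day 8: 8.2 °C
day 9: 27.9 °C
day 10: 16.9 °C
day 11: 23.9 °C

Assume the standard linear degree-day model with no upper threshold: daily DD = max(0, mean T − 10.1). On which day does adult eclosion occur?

day 10

Daily DD above 10.1 °C: 9.2, 11.0, 8.3, 5.4, 0.0, 18.7, 17.9, 0.0, 17.8, 6.8, 13.8.
Cumulative: 9.2, 20.2, 28.5, 33.9, 33.9, 52.6, 70.5, 70.5, 88.3, 95.1, 108.9.
The total first reaches 94 DD on day 10.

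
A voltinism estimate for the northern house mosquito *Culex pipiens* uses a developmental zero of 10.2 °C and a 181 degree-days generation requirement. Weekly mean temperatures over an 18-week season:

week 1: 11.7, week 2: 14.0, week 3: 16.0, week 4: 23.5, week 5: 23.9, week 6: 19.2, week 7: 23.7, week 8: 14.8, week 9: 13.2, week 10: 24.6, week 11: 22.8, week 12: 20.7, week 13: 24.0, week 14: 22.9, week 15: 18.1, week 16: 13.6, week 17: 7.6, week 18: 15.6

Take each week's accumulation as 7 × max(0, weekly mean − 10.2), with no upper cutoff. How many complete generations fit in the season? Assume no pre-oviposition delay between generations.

5 generations

Weekly DD (7 × max(0, T̄ − 10.2)): 10.5, 26.6, 40.6, 93.1, 95.9, 63.0, 94.5, 32.2, 21.0, 100.8, 88.2, 73.5, 96.6, 88.9, 55.3, 23.8, 0.0, 37.8.
Season total = 1042.3 DD.
Complete generations = ⌊1042.3 / 181⌋ = 5.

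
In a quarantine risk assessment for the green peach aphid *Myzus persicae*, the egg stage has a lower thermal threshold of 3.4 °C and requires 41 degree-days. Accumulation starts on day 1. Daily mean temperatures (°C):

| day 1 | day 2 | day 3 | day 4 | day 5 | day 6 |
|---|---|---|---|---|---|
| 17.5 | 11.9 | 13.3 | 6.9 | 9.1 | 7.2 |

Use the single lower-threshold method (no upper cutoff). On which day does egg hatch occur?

day 5

Daily DD above 3.4 °C: 14.1, 8.5, 9.9, 3.5, 5.7, 3.8.
Cumulative: 14.1, 22.6, 32.5, 36.0, 41.7, 45.5.
The total first reaches 41 DD on day 5.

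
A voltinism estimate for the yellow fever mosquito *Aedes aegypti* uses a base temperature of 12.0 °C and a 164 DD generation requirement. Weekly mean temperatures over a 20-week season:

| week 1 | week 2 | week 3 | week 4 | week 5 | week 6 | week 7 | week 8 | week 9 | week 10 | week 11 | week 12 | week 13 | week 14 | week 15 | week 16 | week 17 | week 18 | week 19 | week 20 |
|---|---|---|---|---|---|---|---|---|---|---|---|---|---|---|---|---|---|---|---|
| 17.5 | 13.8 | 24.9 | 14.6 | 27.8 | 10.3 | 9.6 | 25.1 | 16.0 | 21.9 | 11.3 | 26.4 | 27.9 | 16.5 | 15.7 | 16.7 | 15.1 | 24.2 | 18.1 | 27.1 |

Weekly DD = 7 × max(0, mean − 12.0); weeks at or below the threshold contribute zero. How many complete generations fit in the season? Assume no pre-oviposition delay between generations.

Weekly DD (7 × max(0, T̄ − 12.0)): 38.5, 12.6, 90.3, 18.2, 110.6, 0.0, 0.0, 91.7, 28.0, 69.3, 0.0, 100.8, 111.3, 31.5, 25.9, 32.9, 21.7, 85.4, 42.7, 105.7.
Season total = 1017.1 DD.
Complete generations = ⌊1017.1 / 164⌋ = 6.

6 generations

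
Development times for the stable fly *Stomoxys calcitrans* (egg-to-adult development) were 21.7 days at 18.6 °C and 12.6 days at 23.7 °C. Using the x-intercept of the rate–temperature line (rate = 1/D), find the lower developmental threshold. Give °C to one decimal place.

11.5 °C

Linear rate model ⇒ the product D·(T − T_b) is constant across temperatures.
21.7·(18.6 − T_b) = 12.6·(23.7 − T_b)
T_b = (21.7·18.6 − 12.6·23.7) / (21.7 − 12.6) = 105.00 / 9.1 = 11.538 °C ≈ 11.5 °C.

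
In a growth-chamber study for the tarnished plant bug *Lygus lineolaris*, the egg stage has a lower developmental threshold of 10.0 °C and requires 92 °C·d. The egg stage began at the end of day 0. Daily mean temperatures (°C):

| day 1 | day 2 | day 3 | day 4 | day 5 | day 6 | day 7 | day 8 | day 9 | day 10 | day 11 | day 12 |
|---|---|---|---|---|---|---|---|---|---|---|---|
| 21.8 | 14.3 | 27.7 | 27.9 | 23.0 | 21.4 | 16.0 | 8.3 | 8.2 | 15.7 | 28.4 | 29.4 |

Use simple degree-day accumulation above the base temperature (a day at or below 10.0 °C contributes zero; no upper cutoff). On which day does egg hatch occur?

Daily DD above 10.0 °C: 11.8, 4.3, 17.7, 17.9, 13.0, 11.4, 6.0, 0.0, 0.0, 5.7, 18.4, 19.4.
Cumulative: 11.8, 16.1, 33.8, 51.7, 64.7, 76.1, 82.1, 82.1, 82.1, 87.8, 106.2, 125.6.
The total first reaches 92 DD on day 11.

day 11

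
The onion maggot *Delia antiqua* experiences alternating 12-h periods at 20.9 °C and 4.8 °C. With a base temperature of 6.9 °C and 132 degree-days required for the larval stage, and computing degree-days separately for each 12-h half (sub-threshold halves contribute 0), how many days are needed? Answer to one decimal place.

Day half: max(0, 20.9 − 6.9) × 0.5 = 14.0 × 0.5 = 7.00 DD.
Night half: max(0, 4.8 − 6.9) × 0.5 = 0.0 × 0.5 = 0.00 DD.
Per 24 h: 7.00 DD/day.
Duration = 132 / 7.00 = 18.857 ≈ 18.9 days.

18.9 days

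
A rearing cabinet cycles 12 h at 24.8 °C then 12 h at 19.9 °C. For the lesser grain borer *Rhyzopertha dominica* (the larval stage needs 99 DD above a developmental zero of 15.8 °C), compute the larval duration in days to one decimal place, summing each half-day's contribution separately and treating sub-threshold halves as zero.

15.1 days

Day half: max(0, 24.8 − 15.8) × 0.5 = 9.0 × 0.5 = 4.50 DD.
Night half: max(0, 19.9 − 15.8) × 0.5 = 4.1 × 0.5 = 2.05 DD.
Per 24 h: 6.55 DD/day.
Duration = 99 / 6.55 = 15.115 ≈ 15.1 days.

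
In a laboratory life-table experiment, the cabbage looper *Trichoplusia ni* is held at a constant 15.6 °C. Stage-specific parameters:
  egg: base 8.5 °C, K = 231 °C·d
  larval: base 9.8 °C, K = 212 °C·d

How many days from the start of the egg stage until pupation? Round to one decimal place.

egg: 231 / (15.6 − 8.5) = 231 / 7.1 = 32.535 d.
larval: 212 / (15.6 − 9.8) = 212 / 5.8 = 36.552 d.
Sum = 69.087 ≈ 69.1 days.

69.1 days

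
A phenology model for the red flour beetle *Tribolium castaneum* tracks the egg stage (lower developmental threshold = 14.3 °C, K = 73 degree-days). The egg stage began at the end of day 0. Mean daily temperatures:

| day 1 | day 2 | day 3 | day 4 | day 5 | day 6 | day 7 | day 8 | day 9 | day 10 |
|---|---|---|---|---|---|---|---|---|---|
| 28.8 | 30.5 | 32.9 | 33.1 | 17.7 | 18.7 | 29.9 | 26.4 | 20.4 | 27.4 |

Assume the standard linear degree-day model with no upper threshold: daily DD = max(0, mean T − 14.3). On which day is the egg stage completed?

Daily DD above 14.3 °C: 14.5, 16.2, 18.6, 18.8, 3.4, 4.4, 15.6, 12.1, 6.1, 13.1.
Cumulative: 14.5, 30.7, 49.3, 68.1, 71.5, 75.9, 91.5, 103.6, 109.7, 122.8.
The total first reaches 73 DD on day 6.

day 6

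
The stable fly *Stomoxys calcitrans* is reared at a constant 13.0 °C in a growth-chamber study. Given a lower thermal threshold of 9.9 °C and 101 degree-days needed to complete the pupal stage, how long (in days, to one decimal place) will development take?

Daily accumulation = 13.0 − 9.9 = 3.1 DD/day.
Duration = 101 / 3.1 = 32.581 ≈ 32.6 days.

32.6 days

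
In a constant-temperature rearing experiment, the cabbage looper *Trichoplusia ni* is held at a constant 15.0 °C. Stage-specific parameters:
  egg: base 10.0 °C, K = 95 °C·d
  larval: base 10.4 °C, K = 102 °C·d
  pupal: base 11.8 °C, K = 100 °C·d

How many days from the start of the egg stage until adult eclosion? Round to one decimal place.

72.4 days

egg: 95 / (15.0 − 10.0) = 95 / 5.0 = 19.000 d.
larval: 102 / (15.0 − 10.4) = 102 / 4.6 = 22.174 d.
pupal: 100 / (15.0 − 11.8) = 100 / 3.2 = 31.250 d.
Sum = 72.424 ≈ 72.4 days.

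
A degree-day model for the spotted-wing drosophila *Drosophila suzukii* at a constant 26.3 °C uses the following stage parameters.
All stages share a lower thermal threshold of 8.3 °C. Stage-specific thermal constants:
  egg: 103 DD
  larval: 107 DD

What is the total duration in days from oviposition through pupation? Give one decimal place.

Daily accumulation at 26.3 °C = 26.3 − 8.3 = 18.0 DD/day.
Total K = 103 + 107 = 210 DD.
Total duration = 210 / 18.0 = 11.667 ≈ 11.7 days.

11.7 days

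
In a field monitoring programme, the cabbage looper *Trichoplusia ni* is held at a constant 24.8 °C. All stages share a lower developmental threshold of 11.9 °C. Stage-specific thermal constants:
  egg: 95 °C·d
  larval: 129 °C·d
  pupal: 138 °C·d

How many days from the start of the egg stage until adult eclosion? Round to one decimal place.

Daily accumulation at 24.8 °C = 24.8 − 11.9 = 12.9 DD/day.
Total K = 95 + 129 + 138 = 362 DD.
Total duration = 362 / 12.9 = 28.062 ≈ 28.1 days.

28.1 days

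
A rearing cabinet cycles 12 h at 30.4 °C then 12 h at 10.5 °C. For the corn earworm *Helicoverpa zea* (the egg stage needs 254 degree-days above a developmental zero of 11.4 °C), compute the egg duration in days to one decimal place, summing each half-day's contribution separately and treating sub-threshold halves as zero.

26.7 days

Day half: max(0, 30.4 − 11.4) × 0.5 = 19.0 × 0.5 = 9.50 DD.
Night half: max(0, 10.5 − 11.4) × 0.5 = 0.0 × 0.5 = 0.00 DD.
Per 24 h: 9.50 DD/day.
Duration = 254 / 9.50 = 26.737 ≈ 26.7 days.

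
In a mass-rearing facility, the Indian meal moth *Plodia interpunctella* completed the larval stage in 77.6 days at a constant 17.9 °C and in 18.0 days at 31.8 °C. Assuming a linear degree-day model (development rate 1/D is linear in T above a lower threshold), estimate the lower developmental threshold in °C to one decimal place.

Under the model K = D·(T − T_b), so D₁·(T₁ − T_b) = D₂·(T₂ − T_b).
77.6·(17.9 − T_b) = 18.0·(31.8 − T_b)
T_b = (77.6·17.9 − 18.0·31.8) / (77.6 − 18.0) = 816.64 / 59.6 = 13.702 °C ≈ 13.7 °C.

13.7 °C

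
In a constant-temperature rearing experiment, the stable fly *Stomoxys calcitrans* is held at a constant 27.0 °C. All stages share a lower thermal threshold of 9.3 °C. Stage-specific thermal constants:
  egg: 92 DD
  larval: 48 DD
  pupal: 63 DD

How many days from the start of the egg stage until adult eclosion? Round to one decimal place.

11.5 days

Daily accumulation at 27.0 °C = 27.0 − 9.3 = 17.7 DD/day.
Total K = 92 + 48 + 63 = 203 DD.
Total duration = 203 / 17.7 = 11.469 ≈ 11.5 days.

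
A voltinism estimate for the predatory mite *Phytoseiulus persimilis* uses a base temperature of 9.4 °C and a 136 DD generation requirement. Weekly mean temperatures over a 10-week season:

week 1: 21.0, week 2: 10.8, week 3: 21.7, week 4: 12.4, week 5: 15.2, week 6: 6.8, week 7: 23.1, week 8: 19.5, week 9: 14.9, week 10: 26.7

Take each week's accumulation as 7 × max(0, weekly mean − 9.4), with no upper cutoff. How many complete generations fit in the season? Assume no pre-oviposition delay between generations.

4 generations

Weekly DD (7 × max(0, T̄ − 9.4)): 81.2, 9.8, 86.1, 21.0, 40.6, 0.0, 95.9, 70.7, 38.5, 121.1.
Season total = 564.9 DD.
Complete generations = ⌊564.9 / 136⌋ = 4.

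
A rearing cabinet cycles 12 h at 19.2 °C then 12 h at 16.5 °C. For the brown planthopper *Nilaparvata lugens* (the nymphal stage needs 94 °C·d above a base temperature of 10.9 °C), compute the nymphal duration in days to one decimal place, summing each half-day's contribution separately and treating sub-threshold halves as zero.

Day half: max(0, 19.2 − 10.9) × 0.5 = 8.3 × 0.5 = 4.15 DD.
Night half: max(0, 16.5 − 10.9) × 0.5 = 5.6 × 0.5 = 2.80 DD.
Per 24 h: 6.95 DD/day.
Duration = 94 / 6.95 = 13.525 ≈ 13.5 days.

13.5 days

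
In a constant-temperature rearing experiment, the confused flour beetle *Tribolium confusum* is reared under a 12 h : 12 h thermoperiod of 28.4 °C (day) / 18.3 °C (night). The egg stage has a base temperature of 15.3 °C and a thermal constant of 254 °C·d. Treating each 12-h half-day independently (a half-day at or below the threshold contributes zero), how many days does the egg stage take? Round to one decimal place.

Day half: max(0, 28.4 − 15.3) × 0.5 = 13.1 × 0.5 = 6.55 DD.
Night half: max(0, 18.3 − 15.3) × 0.5 = 3.0 × 0.5 = 1.50 DD.
Per 24 h: 8.05 DD/day.
Duration = 254 / 8.05 = 31.553 ≈ 31.6 days.

31.6 days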